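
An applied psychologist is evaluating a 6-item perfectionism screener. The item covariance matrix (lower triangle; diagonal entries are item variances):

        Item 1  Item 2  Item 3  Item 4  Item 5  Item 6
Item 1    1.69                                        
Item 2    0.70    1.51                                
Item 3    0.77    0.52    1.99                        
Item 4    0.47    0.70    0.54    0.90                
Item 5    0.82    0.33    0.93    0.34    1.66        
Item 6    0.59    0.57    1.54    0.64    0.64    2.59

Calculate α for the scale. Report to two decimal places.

sum of item variances = 1.69 + 1.51 + 1.99 + 0.90 + 1.66 + 2.59 = 10.34
Σ_{i<j} σ_ij = 10.10
σ²_T = 10.34 + 2 × 10.10 = 30.54
α = (k/(k−1))·(1 − sum of item variances/σ²_T) = (6/5)·(1 − 10.34/30.54) = 0.79

α = 0.79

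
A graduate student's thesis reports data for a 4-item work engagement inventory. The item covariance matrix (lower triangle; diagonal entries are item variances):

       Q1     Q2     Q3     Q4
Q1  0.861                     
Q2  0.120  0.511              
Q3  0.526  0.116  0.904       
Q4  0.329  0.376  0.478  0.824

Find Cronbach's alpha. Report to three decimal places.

Cronbach's alpha = 0.742

Σσᵢ² = 0.861 + 0.511 + 0.904 + 0.824 = 3.100
Σ_{i<j} σ_ij = 1.945
total variance = 3.100 + 2 × 1.945 = 6.990
α = (k/(k−1))·(1 − Σσᵢ²/total variance) = (4/3)·(1 − 3.100/6.990) = 0.742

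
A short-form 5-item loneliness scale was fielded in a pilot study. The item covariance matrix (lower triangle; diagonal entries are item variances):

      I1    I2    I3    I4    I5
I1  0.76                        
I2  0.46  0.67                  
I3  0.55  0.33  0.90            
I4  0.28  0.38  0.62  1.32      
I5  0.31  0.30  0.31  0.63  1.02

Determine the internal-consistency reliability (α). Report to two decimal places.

ΣVar(i) = 0.76 + 0.67 + 0.90 + 1.32 + 1.02 = 4.67
Σ_{i<j} σ_ij = 4.17
σ²_total = 4.67 + 2 × 4.17 = 13.01
α = (k/(k−1))·(1 − ΣVar(i)/σ²_total) = (5/4)·(1 − 4.67/13.01) = 0.80

α = 0.80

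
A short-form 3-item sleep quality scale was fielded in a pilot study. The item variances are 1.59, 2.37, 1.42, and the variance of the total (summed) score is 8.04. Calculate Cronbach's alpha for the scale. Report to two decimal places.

Σσ²ᵢ = 1.59 + 2.37 + 1.42 = 5.38
α = (k/(k−1))·(1 − Σσ²ᵢ/σ²_T) = (3/2)·(1 − 5.38/8.04) = 0.50

α = 0.50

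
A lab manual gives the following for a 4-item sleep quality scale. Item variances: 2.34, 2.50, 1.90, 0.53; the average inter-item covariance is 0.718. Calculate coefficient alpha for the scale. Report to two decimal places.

Σσ²ᵢ = 2.34 + 2.50 + 1.90 + 0.53 = 7.27
Sum of the 6 distinct covariances = 6 × 0.718 = 4.308
Var(T) = Σσ²ᵢ + 2·Σcov = 7.27 + 2 × 4.308 = 15.886
α = (4/3)·(1 − 7.27/15.886) = 0.72

coefficient alpha = 0.72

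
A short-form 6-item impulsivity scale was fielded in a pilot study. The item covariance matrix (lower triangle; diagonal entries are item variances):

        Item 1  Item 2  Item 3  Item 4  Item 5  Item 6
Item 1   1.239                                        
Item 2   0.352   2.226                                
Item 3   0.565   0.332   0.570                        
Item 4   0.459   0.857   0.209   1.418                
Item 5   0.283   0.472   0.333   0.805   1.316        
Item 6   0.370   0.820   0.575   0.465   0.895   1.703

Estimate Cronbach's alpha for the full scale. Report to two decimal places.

α = 0.78

sum of item variances = 1.239 + 2.226 + 0.570 + 1.418 + 1.316 + 1.703 = 8.472
Sum of the distinct covariances = 7.792
total variance = 8.472 + 2 × 7.792 = 24.056
α = (k/(k−1))·(1 − sum of item variances/total variance) = (6/5)·(1 − 8.472/24.056) = 0.78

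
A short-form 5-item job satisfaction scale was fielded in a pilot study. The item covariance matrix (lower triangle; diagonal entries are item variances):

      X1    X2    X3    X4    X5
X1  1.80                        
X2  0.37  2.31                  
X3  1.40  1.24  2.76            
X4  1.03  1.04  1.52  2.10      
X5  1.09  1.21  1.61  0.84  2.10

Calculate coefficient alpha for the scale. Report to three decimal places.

Σσᵢ² = 1.80 + 2.31 + 2.76 + 2.10 + 2.10 = 11.07
Sum of the distinct covariances = 11.35
Var(T) = 11.07 + 2 × 11.35 = 33.77
α = (k/(k−1))·(1 − Σσᵢ²/Var(T)) = (5/4)·(1 − 11.07/33.77) = 0.840

α = 0.840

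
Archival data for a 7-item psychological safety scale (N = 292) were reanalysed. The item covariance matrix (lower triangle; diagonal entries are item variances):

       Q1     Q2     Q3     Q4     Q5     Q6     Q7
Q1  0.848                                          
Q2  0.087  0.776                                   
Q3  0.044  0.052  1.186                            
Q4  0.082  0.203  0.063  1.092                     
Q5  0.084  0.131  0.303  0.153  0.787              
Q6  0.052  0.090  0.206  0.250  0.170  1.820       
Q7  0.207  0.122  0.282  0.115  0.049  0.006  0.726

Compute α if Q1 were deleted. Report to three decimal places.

Remaining items: Q2, Q3, Q4, Q5, Q6, Q7 (k = 6).
Σσᵢ² = 0.776 + 1.186 + 1.092 + 0.787 + 1.820 + 0.726 = 6.387
σ²_total = 6.387 + 2 × 2.195 = 10.777
α (item deleted) = (6/5)·(1 − 6.387/10.777) = 0.489

α = 0.489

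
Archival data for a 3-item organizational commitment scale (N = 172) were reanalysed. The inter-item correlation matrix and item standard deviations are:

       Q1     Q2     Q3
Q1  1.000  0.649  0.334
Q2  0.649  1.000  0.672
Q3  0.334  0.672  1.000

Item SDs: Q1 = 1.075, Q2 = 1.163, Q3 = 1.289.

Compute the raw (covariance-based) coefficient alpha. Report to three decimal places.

α = 0.784

Σσ²ᵢ = 1.075² + 1.163² + 1.289² = 4.1697
Covariances σ_ij = r_ij · s_i · s_j:
  σ(Q1,Q2) = 0.649 × 1.075 × 1.163 = 0.8114
  σ(Q1,Q3) = 0.334 × 1.075 × 1.289 = 0.4628
  σ(Q2,Q3) = 0.672 × 1.163 × 1.289 = 1.0074
σ²_T = Σσ²ᵢ + 2·Σσ_ij = 4.1697 + 2 × 2.2816 = 8.7329
α = (3/2)·(1 − 4.1697/8.7329) = 0.784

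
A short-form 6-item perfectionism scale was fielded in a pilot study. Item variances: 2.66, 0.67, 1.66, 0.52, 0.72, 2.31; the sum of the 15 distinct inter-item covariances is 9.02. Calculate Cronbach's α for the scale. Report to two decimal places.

Σσ²ᵢ = 2.66 + 0.67 + 1.66 + 0.52 + 0.72 + 2.31 = 8.54
Sum of distinct covariances = 9.02
total variance = Σσ²ᵢ + 2·Σcov = 8.54 + 2 × 9.02 = 26.58
α = (6/5)·(1 − 8.54/26.58) = 0.81

α = 0.81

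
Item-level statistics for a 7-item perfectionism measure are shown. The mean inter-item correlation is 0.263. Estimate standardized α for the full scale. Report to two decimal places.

standardized α = 0.71

Standardized α = k·r̄ / (1 + (k−1)·r̄) = 7 × 0.263 / (1 + 6 × 0.263)
  = 1.8410 / 2.5780 = 0.71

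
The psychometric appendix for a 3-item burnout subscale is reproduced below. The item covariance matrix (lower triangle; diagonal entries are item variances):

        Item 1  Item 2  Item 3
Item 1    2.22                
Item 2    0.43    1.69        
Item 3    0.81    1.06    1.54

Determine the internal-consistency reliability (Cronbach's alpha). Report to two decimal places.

ΣVar(i) = 2.22 + 1.69 + 1.54 = 5.45
Sum of the distinct covariances = 2.30
total variance = 5.45 + 2 × 2.30 = 10.05
α = (k/(k−1))·(1 − ΣVar(i)/total variance) = (3/2)·(1 − 5.45/10.05) = 0.69

Cronbach's alpha = 0.69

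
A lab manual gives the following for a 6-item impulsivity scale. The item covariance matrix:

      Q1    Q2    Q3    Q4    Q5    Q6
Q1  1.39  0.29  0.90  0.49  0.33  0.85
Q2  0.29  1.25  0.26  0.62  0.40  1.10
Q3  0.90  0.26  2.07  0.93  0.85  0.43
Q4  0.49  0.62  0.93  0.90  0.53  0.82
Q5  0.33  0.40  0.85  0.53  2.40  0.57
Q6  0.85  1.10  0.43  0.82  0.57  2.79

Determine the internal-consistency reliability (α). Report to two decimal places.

α = 0.76

ΣVar(i) = 1.39 + 1.25 + 2.07 + 0.90 + 2.40 + 2.79 = 10.80
Sum of the distinct covariances = 9.37
Var(T) = 10.80 + 2 × 9.37 = 29.54
α = (k/(k−1))·(1 − ΣVar(i)/Var(T)) = (6/5)·(1 − 10.80/29.54) = 0.76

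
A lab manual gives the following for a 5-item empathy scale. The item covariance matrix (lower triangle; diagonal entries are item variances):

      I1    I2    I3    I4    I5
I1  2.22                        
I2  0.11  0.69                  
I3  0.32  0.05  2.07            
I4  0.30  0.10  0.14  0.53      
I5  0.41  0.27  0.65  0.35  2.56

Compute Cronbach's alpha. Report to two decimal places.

Cronbach's alpha = 0.50

sum of item variances = 2.22 + 0.69 + 2.07 + 0.53 + 2.56 = 8.07
Sum of the distinct covariances = 2.70
σ²_T = 8.07 + 2 × 2.70 = 13.47
α = (k/(k−1))·(1 − sum of item variances/σ²_T) = (5/4)·(1 − 8.07/13.47) = 0.50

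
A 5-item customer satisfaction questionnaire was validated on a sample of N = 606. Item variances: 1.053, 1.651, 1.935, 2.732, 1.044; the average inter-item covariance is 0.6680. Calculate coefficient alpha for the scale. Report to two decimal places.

coefficient alpha = 0.77

sum of item variances = 1.053 + 1.651 + 1.935 + 2.732 + 1.044 = 8.415
Sum of the 10 distinct covariances = 10 × 0.6680 = 6.6800
Var(T) = sum of item variances + 2·Σcov = 8.415 + 2 × 6.6800 = 21.7750
α = (5/4)·(1 − 8.415/21.7750) = 0.77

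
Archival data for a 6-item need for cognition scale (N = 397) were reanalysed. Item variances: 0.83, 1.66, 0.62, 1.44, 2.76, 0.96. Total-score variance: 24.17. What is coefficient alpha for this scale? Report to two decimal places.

coefficient alpha = 0.79

Σσᵢ² = 0.83 + 1.66 + 0.62 + 1.44 + 2.76 + 0.96 = 8.27
α = (k/(k−1))·(1 − Σσᵢ²/σ²_total) = (6/5)·(1 − 8.27/24.17) = 0.79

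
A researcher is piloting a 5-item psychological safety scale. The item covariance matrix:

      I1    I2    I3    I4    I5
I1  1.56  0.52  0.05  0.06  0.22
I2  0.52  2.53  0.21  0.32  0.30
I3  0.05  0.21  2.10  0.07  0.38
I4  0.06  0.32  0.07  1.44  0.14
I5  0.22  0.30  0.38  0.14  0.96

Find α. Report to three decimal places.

Σσᵢ² = 1.56 + 2.53 + 2.10 + 1.44 + 0.96 = 8.59
Sum of the distinct covariances = 2.27
Var(T) = 8.59 + 2 × 2.27 = 13.13
α = (k/(k−1))·(1 − Σσᵢ²/Var(T)) = (5/4)·(1 − 8.59/13.13) = 0.432

α = 0.432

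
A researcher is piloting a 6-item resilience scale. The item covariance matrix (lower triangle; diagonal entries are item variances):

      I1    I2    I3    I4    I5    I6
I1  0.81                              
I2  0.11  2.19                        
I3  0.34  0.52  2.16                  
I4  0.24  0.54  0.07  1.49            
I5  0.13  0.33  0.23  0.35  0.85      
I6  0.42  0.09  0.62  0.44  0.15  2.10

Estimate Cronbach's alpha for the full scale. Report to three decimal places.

α = 0.586

Σσ²ᵢ = 0.81 + 2.19 + 2.16 + 1.49 + 0.85 + 2.10 = 9.60
Σ_{i<j} σ_ij = 4.58
total variance = 9.60 + 2 × 4.58 = 18.76
α = (k/(k−1))·(1 − Σσ²ᵢ/total variance) = (6/5)·(1 − 9.60/18.76) = 0.586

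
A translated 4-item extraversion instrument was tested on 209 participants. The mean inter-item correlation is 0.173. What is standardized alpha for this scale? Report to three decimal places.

Standardized α = k·r̄ / (1 + (k−1)·r̄) = 4 × 0.173 / (1 + 3 × 0.173)
  = 0.6920 / 1.5190 = 0.456

α = 0.456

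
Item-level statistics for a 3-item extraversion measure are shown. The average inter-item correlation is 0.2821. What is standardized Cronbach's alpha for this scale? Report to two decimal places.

α = 0.54

Standardized α = k·r̄ / (1 + (k−1)·r̄) = 3 × 0.2821 / (1 + 2 × 0.2821)
  = 0.8463 / 1.5642 = 0.54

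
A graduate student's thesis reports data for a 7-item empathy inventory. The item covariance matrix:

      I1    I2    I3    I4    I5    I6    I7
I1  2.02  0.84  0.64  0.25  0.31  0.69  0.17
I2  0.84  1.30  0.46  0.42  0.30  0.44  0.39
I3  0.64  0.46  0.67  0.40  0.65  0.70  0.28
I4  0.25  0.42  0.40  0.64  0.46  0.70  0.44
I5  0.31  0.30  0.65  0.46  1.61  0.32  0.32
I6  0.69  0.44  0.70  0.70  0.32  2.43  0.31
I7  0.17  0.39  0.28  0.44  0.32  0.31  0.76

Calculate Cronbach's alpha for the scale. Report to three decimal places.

Σσ²ᵢ = 2.02 + 1.30 + 0.67 + 0.64 + 1.61 + 2.43 + 0.76 = 9.43
Sum of off-diagonal covariances = 9.49
Var(T) = 9.43 + 2 × 9.49 = 28.41
α = (k/(k−1))·(1 − Σσ²ᵢ/Var(T)) = (7/6)·(1 − 9.43/28.41) = 0.779

α = 0.779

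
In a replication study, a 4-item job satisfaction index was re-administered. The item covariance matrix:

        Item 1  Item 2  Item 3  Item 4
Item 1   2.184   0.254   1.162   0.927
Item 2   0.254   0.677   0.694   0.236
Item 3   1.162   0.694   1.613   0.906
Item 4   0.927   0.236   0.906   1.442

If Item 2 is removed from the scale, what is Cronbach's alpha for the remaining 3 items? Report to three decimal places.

Remaining items: Item 1, Item 3, Item 4 (k = 3).
ΣVar(i) = 2.184 + 1.613 + 1.442 = 5.239
total variance = 5.239 + 2 × 2.995 = 11.229
α (item deleted) = (3/2)·(1 − 5.239/11.229) = 0.800

α = 0.800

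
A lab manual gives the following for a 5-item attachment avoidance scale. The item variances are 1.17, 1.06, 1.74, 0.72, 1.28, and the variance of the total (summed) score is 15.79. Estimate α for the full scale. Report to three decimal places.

α = 0.777

sum of item variances = 1.17 + 1.06 + 1.74 + 0.72 + 1.28 = 5.97
α = (k/(k−1))·(1 − sum of item variances/σ²_T) = (5/4)·(1 − 5.97/15.79) = 0.777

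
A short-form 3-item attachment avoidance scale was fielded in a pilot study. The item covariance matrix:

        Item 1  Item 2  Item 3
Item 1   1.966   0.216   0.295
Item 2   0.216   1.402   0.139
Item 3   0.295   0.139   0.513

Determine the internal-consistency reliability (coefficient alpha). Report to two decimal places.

Σσᵢ² = 1.966 + 1.402 + 0.513 = 3.881
Σ_{i<j} σ_ij = 0.650
σ²_total = 3.881 + 2 × 0.650 = 5.181
α = (k/(k−1))·(1 − Σσᵢ²/σ²_total) = (3/2)·(1 − 3.881/5.181) = 0.38

α = 0.38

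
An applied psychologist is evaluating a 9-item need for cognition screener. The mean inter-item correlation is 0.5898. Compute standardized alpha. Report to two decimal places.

α = 0.93

Standardized α = k·r̄ / (1 + (k−1)·r̄) = 9 × 0.5898 / (1 + 8 × 0.5898)
  = 5.3082 / 5.7184 = 0.93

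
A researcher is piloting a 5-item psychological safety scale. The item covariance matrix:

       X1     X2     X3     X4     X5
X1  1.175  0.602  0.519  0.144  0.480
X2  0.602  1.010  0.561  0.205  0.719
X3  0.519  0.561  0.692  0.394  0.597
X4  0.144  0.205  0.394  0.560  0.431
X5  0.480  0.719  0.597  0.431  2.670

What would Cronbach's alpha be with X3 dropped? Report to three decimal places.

α = 0.651

Remaining items: X1, X2, X4, X5 (k = 4).
ΣVar(i) = 1.175 + 1.010 + 0.560 + 2.670 = 5.415
Var(T) = 5.415 + 2 × 2.581 = 10.577
α (item deleted) = (4/3)·(1 − 5.415/10.577) = 0.651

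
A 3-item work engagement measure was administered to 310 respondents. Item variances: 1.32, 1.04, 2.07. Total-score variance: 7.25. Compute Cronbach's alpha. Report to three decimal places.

Σσᵢ² = 1.32 + 1.04 + 2.07 = 4.43
α = (k/(k−1))·(1 − Σσᵢ²/total variance) = (3/2)·(1 − 4.43/7.25) = 0.583

α = 0.583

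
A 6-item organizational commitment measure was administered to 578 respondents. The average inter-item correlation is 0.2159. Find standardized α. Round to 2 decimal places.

Standardized α = k·r̄ / (1 + (k−1)·r̄) = 6 × 0.2159 / (1 + 5 × 0.2159)
  = 1.2954 / 2.0795 = 0.62

standardized α = 0.62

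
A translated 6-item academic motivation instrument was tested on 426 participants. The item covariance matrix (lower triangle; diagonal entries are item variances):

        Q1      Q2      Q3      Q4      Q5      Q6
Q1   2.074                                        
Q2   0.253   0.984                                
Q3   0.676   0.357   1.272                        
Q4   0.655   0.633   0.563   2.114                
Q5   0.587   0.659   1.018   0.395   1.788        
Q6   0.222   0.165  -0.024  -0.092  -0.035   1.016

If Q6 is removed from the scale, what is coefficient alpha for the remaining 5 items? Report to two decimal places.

coefficient alpha = 0.73

Remaining items: Q1, Q2, Q3, Q4, Q5 (k = 5).
Σσ²ᵢ = 2.074 + 0.984 + 1.272 + 2.114 + 1.788 = 8.232
Var(T) = 8.232 + 2 × 5.796 = 19.824
α (item deleted) = (5/4)·(1 − 8.232/19.824) = 0.73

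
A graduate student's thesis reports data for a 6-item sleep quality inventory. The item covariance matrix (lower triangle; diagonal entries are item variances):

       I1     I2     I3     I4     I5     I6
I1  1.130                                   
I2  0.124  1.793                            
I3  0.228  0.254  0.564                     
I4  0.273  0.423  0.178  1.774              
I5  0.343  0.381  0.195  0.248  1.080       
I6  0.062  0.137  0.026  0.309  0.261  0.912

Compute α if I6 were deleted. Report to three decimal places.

Remaining items: I1, I2, I3, I4, I5 (k = 5).
Σσ²ᵢ = 1.130 + 1.793 + 0.564 + 1.774 + 1.080 = 6.341
σ²_T = 6.341 + 2 × 2.647 = 11.635
α (item deleted) = (5/4)·(1 − 6.341/11.635) = 0.569

α = 0.569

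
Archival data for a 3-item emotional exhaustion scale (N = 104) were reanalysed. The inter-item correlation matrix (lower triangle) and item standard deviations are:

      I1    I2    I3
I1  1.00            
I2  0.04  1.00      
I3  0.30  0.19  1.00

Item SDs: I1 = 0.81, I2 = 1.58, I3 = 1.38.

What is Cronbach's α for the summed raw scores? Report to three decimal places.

Σσ²ᵢ = 0.81² + 1.58² + 1.38² = 5.0569
Covariances σ_ij = r_ij · s_i · s_j:
  σ(I1,I2) = 0.04 × 0.81 × 1.58 = 0.0512
  σ(I1,I3) = 0.30 × 0.81 × 1.38 = 0.3353
  σ(I2,I3) = 0.19 × 1.58 × 1.38 = 0.4143
σ²_T = Σσ²ᵢ + 2·Σσ_ij = 5.0569 + 2 × 0.8008 = 6.6585
α = (3/2)·(1 − 5.0569/6.6585) = 0.361

Cronbach's α = 0.361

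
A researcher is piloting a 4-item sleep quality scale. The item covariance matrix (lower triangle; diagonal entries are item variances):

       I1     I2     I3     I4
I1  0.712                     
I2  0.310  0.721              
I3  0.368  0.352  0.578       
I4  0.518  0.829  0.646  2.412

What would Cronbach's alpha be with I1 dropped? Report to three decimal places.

α = 0.744

Remaining items: I2, I3, I4 (k = 3).
Σσ²ᵢ = 0.721 + 0.578 + 2.412 = 3.711
σ²_total = 3.711 + 2 × 1.827 = 7.365
α (item deleted) = (3/2)·(1 − 3.711/7.365) = 0.744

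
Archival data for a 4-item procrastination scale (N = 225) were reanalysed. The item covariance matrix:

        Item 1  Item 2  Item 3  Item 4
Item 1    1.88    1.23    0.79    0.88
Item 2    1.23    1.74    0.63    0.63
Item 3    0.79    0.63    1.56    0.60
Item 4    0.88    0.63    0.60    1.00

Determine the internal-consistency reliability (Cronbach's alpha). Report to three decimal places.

α = 0.808

ΣVar(i) = 1.88 + 1.74 + 1.56 + 1.00 = 6.18
Σ_{i<j} σ_ij = 4.76
Var(T) = 6.18 + 2 × 4.76 = 15.70
α = (k/(k−1))·(1 − ΣVar(i)/Var(T)) = (4/3)·(1 − 6.18/15.70) = 0.808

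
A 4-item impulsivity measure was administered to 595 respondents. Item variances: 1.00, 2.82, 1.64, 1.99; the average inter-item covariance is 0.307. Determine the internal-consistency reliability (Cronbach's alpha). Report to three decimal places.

Cronbach's alpha = 0.441

Σσ²ᵢ = 1.00 + 2.82 + 1.64 + 1.99 = 7.45
Sum of the 6 distinct covariances = 6 × 0.307 = 1.842
σ²_total = Σσ²ᵢ + 2·Σcov = 7.45 + 2 × 1.842 = 11.134
α = (4/3)·(1 − 7.45/11.134) = 0.441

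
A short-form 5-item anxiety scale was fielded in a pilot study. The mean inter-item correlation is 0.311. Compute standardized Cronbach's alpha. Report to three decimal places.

Standardized α = k·r̄ / (1 + (k−1)·r̄) = 5 × 0.311 / (1 + 4 × 0.311)
  = 1.5550 / 2.2440 = 0.693

standardized Cronbach's alpha = 0.693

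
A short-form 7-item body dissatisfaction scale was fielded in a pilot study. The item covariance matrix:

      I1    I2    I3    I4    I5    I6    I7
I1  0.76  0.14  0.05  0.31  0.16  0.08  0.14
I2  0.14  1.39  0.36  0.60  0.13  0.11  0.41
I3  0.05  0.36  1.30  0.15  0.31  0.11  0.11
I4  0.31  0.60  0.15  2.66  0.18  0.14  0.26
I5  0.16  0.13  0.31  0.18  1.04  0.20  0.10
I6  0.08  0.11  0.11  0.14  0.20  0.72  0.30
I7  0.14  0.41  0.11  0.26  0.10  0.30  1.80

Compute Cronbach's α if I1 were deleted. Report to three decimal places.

Cronbach's α = 0.525

Remaining items: I2, I3, I4, I5, I6, I7 (k = 6).
sum of item variances = 1.39 + 1.30 + 2.66 + 1.04 + 0.72 + 1.80 = 8.91
Var(T) = 8.91 + 2 × 3.47 = 15.85
α (item deleted) = (6/5)·(1 − 8.91/15.85) = 0.525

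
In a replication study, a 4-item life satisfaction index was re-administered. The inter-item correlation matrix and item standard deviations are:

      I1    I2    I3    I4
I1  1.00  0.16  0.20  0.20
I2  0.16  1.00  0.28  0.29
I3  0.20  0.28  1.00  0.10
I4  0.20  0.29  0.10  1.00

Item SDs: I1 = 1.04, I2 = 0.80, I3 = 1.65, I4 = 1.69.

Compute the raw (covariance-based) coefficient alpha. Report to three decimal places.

Σσ²ᵢ = 1.04² + 0.80² + 1.65² + 1.69² = 7.3002
Covariances σ_ij = r_ij · s_i · s_j:
  σ(I1,I2) = 0.16 × 1.04 × 0.80 = 0.1331
  σ(I1,I3) = 0.20 × 1.04 × 1.65 = 0.3432
  σ(I1,I4) = 0.20 × 1.04 × 1.69 = 0.3515
  σ(I2,I3) = 0.28 × 0.80 × 1.65 = 0.3696
  σ(I2,I4) = 0.29 × 0.80 × 1.69 = 0.3921
  σ(I3,I4) = 0.10 × 1.65 × 1.69 = 0.2788
σ²_T = Σσ²ᵢ + 2·Σσ_ij = 7.3002 + 2 × 1.8683 = 11.0368
α = (4/3)·(1 − 7.3002/11.0368) = 0.451

α = 0.451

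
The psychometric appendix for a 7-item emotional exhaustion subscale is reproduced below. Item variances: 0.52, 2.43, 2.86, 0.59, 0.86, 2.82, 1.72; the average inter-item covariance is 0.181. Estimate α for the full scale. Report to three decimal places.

α = 0.457

ΣVar(i) = 0.52 + 2.43 + 2.86 + 0.59 + 0.86 + 2.82 + 1.72 = 11.80
Sum of the 21 distinct covariances = 21 × 0.181 = 3.801
total variance = ΣVar(i) + 2·Σcov = 11.80 + 2 × 3.801 = 19.402
α = (7/6)·(1 − 11.80/19.402) = 0.457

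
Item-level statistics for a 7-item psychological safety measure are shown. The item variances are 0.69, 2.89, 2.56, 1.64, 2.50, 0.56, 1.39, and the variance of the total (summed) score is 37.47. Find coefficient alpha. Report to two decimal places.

α = 0.79

Σσᵢ² = 0.69 + 2.89 + 2.56 + 1.64 + 2.50 + 0.56 + 1.39 = 12.23
α = (k/(k−1))·(1 − Σσᵢ²/Var(T)) = (7/6)·(1 − 12.23/37.47) = 0.79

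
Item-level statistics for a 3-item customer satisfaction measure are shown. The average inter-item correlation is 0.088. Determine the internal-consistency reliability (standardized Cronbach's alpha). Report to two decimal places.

Standardized α = k·r̄ / (1 + (k−1)·r̄) = 3 × 0.088 / (1 + 2 × 0.088)
  = 0.2640 / 1.1760 = 0.22

standardized Cronbach's alpha = 0.22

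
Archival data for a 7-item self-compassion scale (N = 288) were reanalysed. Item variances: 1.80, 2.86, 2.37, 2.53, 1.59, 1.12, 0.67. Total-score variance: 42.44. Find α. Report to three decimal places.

α = 0.811

ΣVar(i) = 1.80 + 2.86 + 2.37 + 2.53 + 1.59 + 1.12 + 0.67 = 12.94
α = (k/(k−1))·(1 − ΣVar(i)/σ²_total) = (7/6)·(1 − 12.94/42.44) = 0.811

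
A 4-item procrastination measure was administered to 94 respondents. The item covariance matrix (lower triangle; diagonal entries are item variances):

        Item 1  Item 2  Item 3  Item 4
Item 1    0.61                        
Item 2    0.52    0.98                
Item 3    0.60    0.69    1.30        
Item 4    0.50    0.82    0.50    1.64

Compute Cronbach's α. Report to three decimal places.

ΣVar(i) = 0.61 + 0.98 + 1.30 + 1.64 = 4.53
Sum of off-diagonal covariances = 3.63
Var(T) = 4.53 + 2 × 3.63 = 11.79
α = (k/(k−1))·(1 − ΣVar(i)/Var(T)) = (4/3)·(1 − 4.53/11.79) = 0.821

Cronbach's α = 0.821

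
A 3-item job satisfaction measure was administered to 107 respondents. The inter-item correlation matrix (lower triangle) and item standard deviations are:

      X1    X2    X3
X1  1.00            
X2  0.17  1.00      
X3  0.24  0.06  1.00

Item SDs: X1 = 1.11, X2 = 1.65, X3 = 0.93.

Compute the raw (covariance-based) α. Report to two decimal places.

α = 0.32

Σσ²ᵢ = 1.11² + 1.65² + 0.93² = 4.8195
Covariances σ_ij = r_ij · s_i · s_j:
  σ(X1,X2) = 0.17 × 1.11 × 1.65 = 0.3114
  σ(X1,X3) = 0.24 × 1.11 × 0.93 = 0.2478
  σ(X2,X3) = 0.06 × 1.65 × 0.93 = 0.0921
σ²_T = Σσ²ᵢ + 2·Σσ_ij = 4.8195 + 2 × 0.6513 = 6.1221
α = (3/2)·(1 − 4.8195/6.1221) = 0.32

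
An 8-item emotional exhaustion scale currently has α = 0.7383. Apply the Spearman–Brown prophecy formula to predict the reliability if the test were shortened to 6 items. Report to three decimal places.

predicted reliability = 0.679

Length factor m = 6/8 = 0.7500
α' = m·α / (1 − (1−m)·α)
   = 6/8 × 0.7383 / (1 − (1 − 6/8) × 0.7383)
   = 0.5537 / 0.8154 = 0.679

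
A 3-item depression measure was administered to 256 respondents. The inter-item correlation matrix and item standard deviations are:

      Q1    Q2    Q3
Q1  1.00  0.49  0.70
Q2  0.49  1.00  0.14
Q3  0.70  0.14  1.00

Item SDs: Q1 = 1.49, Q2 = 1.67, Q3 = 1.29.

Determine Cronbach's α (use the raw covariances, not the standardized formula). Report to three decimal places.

Σσ²ᵢ = 1.49² + 1.67² + 1.29² = 6.6731
Covariances σ_ij = r_ij · s_i · s_j:
  σ(Q1,Q2) = 0.49 × 1.49 × 1.67 = 1.2193
  σ(Q1,Q3) = 0.70 × 1.49 × 1.29 = 1.3455
  σ(Q2,Q3) = 0.14 × 1.67 × 1.29 = 0.3016
σ²_T = Σσ²ᵢ + 2·Σσ_ij = 6.6731 + 2 × 2.8664 = 12.4059
α = (3/2)·(1 − 6.6731/12.4059) = 0.693

Cronbach's α = 0.693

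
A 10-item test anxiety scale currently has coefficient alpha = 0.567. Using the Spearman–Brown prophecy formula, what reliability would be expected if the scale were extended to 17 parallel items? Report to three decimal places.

Length factor m = 17/10 = 1.7000
α' = m·α / (1 + (m−1)·α)
   = 17/10 × 0.567 / (1 + (17/10 − 1) × 0.567)
   = 0.9639 / 1.3969 = 0.690

predicted reliability = 0.690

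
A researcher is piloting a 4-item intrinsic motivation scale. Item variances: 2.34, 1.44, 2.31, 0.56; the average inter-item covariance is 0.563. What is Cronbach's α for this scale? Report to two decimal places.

ΣVar(i) = 2.34 + 1.44 + 2.31 + 0.56 = 6.65
Sum of the 6 distinct covariances = 6 × 0.563 = 3.378
total variance = ΣVar(i) + 2·Σcov = 6.65 + 2 × 3.378 = 13.406
α = (4/3)·(1 − 6.65/13.406) = 0.67

α = 0.67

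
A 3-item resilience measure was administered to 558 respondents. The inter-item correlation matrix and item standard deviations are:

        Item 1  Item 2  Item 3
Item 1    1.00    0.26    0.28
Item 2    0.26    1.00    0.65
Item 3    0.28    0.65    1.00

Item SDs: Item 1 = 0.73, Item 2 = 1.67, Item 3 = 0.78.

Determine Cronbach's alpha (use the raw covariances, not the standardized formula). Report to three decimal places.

α = 0.604

Σσ²ᵢ = 0.73² + 1.67² + 0.78² = 3.9302
Covariances σ_ij = r_ij · s_i · s_j:
  σ(Item 1,Item 2) = 0.26 × 0.73 × 1.67 = 0.3170
  σ(Item 1,Item 3) = 0.28 × 0.73 × 0.78 = 0.1594
  σ(Item 2,Item 3) = 0.65 × 1.67 × 0.78 = 0.8467
σ²_T = Σσ²ᵢ + 2·Σσ_ij = 3.9302 + 2 × 1.3231 = 6.5764
α = (3/2)·(1 − 3.9302/6.5764) = 0.604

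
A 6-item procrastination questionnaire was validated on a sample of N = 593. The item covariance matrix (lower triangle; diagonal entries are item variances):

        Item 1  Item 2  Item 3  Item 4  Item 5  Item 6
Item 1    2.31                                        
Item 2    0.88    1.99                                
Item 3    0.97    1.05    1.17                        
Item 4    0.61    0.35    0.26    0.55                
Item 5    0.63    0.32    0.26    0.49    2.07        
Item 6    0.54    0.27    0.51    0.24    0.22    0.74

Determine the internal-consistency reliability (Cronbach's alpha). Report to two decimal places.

α = 0.76

Σσ²ᵢ = 2.31 + 1.99 + 1.17 + 0.55 + 2.07 + 0.74 = 8.83
Sum of off-diagonal covariances = 7.60
total variance = 8.83 + 2 × 7.60 = 24.03
α = (k/(k−1))·(1 − Σσ²ᵢ/total variance) = (6/5)·(1 − 8.83/24.03) = 0.76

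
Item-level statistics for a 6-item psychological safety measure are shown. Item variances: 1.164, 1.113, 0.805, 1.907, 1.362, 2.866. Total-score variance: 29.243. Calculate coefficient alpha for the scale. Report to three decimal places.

Σσᵢ² = 1.164 + 1.113 + 0.805 + 1.907 + 1.362 + 2.866 = 9.217
α = (k/(k−1))·(1 − Σσᵢ²/Var(T)) = (6/5)·(1 − 9.217/29.243) = 0.822

α = 0.822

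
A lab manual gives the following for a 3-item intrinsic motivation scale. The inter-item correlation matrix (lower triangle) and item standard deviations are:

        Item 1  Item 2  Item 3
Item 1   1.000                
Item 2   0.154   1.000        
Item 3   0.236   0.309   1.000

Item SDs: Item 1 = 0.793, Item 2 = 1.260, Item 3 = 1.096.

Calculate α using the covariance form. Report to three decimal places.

α = 0.472

Σσ²ᵢ = 0.793² + 1.260² + 1.096² = 3.4177
Covariances σ_ij = r_ij · s_i · s_j:
  σ(Item 1,Item 2) = 0.154 × 0.793 × 1.260 = 0.1539
  σ(Item 1,Item 3) = 0.236 × 0.793 × 1.096 = 0.2051
  σ(Item 2,Item 3) = 0.309 × 1.260 × 1.096 = 0.4267
σ²_T = Σσ²ᵢ + 2·Σσ_ij = 3.4177 + 2 × 0.7857 = 4.9891
α = (3/2)·(1 − 3.4177/4.9891) = 0.472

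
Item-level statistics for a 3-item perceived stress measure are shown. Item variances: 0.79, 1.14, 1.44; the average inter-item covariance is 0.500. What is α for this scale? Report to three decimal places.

Σσ²ᵢ = 0.79 + 1.14 + 1.44 = 3.37
Sum of the 3 distinct covariances = 3 × 0.500 = 1.500
total variance = Σσ²ᵢ + 2·Σcov = 3.37 + 2 × 1.500 = 6.370
α = (3/2)·(1 − 3.37/6.370) = 0.706

α = 0.706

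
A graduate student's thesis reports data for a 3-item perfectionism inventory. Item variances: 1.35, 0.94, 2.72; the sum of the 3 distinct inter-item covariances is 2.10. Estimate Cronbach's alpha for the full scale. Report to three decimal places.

Σσ²ᵢ = 1.35 + 0.94 + 2.72 = 5.01
Sum of distinct covariances = 2.10
Var(T) = Σσ²ᵢ + 2·Σcov = 5.01 + 2 × 2.10 = 9.21
α = (3/2)·(1 − 5.01/9.21) = 0.684

α = 0.684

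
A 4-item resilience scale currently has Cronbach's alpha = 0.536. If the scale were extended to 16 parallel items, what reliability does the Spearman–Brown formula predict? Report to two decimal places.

Length factor m = 16/4 = 4.0000
α' = m·α / (1 + (m−1)·α)
   = 16/4 × 0.536 / (1 + (16/4 − 1) × 0.536)
   = 2.1440 / 2.6080 = 0.82

predicted reliability = 0.82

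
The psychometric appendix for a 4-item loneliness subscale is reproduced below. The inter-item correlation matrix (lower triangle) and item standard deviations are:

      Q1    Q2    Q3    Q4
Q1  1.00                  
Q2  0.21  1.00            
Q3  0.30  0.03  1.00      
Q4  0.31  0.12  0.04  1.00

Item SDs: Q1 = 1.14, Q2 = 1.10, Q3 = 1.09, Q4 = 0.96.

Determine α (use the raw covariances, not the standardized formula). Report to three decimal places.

α = 0.451

Σσ²ᵢ = 1.14² + 1.10² + 1.09² + 0.96² = 4.6193
Covariances σ_ij = r_ij · s_i · s_j:
  σ(Q1,Q2) = 0.21 × 1.14 × 1.10 = 0.2633
  σ(Q1,Q3) = 0.30 × 1.14 × 1.09 = 0.3728
  σ(Q1,Q4) = 0.31 × 1.14 × 0.96 = 0.3393
  σ(Q2,Q3) = 0.03 × 1.10 × 1.09 = 0.0360
  σ(Q2,Q4) = 0.12 × 1.10 × 0.96 = 0.1267
  σ(Q3,Q4) = 0.04 × 1.09 × 0.96 = 0.0419
σ²_T = Σσ²ᵢ + 2·Σσ_ij = 4.6193 + 2 × 1.1800 = 6.9793
α = (4/3)·(1 − 4.6193/6.9793) = 0.451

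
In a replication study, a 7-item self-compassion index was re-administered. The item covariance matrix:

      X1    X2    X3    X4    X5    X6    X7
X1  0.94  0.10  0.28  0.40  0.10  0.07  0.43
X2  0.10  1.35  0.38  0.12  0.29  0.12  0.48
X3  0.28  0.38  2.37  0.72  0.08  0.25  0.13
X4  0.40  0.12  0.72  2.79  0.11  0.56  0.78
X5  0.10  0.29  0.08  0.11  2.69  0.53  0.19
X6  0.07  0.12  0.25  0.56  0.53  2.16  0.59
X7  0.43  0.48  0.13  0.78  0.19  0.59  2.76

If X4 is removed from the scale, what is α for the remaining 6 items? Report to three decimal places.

α = 0.475

Remaining items: X1, X2, X3, X5, X6, X7 (k = 6).
Σσᵢ² = 0.94 + 1.35 + 2.37 + 2.69 + 2.16 + 2.76 = 12.27
total variance = 12.27 + 2 × 4.02 = 20.31
α (item deleted) = (6/5)·(1 − 12.27/20.31) = 0.475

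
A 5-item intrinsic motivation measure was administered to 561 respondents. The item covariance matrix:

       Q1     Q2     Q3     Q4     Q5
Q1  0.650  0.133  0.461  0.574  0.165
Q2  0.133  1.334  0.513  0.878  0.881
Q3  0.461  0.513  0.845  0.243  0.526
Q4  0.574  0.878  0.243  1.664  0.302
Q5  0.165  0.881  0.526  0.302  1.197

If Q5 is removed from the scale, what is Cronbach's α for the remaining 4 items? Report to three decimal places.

Remaining items: Q1, Q2, Q3, Q4 (k = 4).
Σσᵢ² = 0.650 + 1.334 + 0.845 + 1.664 = 4.493
σ²_T = 4.493 + 2 × 2.802 = 10.097
α (item deleted) = (4/3)·(1 − 4.493/10.097) = 0.740

Cronbach's α = 0.740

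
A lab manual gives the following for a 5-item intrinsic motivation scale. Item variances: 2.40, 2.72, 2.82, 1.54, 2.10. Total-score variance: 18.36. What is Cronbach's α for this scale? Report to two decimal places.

ΣVar(i) = 2.40 + 2.72 + 2.82 + 1.54 + 2.10 = 11.58
α = (k/(k−1))·(1 − ΣVar(i)/σ²_total) = (5/4)·(1 − 11.58/18.36) = 0.46

α = 0.46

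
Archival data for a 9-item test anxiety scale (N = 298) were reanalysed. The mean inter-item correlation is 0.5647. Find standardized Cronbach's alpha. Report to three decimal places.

standardized Cronbach's alpha = 0.921

Standardized α = k·r̄ / (1 + (k−1)·r̄) = 9 × 0.5647 / (1 + 8 × 0.5647)
  = 5.0823 / 5.5176 = 0.921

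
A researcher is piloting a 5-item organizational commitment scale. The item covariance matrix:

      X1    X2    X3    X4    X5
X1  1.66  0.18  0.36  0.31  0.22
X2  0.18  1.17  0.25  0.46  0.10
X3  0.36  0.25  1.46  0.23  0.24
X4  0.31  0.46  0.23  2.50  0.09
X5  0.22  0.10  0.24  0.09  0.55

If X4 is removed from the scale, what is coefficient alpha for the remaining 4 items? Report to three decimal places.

coefficient alpha = 0.477

Remaining items: X1, X2, X3, X5 (k = 4).
Σσᵢ² = 1.66 + 1.17 + 1.46 + 0.55 = 4.84
Var(T) = 4.84 + 2 × 1.35 = 7.54
α (item deleted) = (4/3)·(1 − 4.84/7.54) = 0.477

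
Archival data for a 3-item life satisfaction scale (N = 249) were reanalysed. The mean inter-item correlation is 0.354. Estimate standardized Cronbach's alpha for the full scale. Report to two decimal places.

Standardized α = k·r̄ / (1 + (k−1)·r̄) = 3 × 0.354 / (1 + 2 × 0.354)
  = 1.0620 / 1.7080 = 0.62

α = 0.62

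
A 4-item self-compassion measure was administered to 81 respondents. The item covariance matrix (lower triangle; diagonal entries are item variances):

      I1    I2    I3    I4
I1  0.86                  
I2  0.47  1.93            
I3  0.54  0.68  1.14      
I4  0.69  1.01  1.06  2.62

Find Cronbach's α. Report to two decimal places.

sum of item variances = 0.86 + 1.93 + 1.14 + 2.62 = 6.55
Σ_{i<j} σ_ij = 4.45
Var(T) = 6.55 + 2 × 4.45 = 15.45
α = (k/(k−1))·(1 − sum of item variances/Var(T)) = (4/3)·(1 − 6.55/15.45) = 0.77

α = 0.77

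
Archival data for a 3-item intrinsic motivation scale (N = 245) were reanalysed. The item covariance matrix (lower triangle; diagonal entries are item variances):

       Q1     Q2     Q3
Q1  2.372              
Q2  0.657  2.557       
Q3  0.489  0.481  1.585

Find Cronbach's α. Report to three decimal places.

Cronbach's α = 0.500

Σσᵢ² = 2.372 + 2.557 + 1.585 = 6.514
Sum of the distinct covariances = 1.627
σ²_T = 6.514 + 2 × 1.627 = 9.768
α = (k/(k−1))·(1 − Σσᵢ²/σ²_T) = (3/2)·(1 − 6.514/9.768) = 0.500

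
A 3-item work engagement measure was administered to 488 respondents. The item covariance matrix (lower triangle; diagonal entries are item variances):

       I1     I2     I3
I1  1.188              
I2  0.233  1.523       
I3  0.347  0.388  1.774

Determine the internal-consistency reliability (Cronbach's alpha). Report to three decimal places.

sum of item variances = 1.188 + 1.523 + 1.774 = 4.485
Sum of the distinct covariances = 0.968
total variance = 4.485 + 2 × 0.968 = 6.421
α = (k/(k−1))·(1 − sum of item variances/total variance) = (3/2)·(1 − 4.485/6.421) = 0.452

α = 0.452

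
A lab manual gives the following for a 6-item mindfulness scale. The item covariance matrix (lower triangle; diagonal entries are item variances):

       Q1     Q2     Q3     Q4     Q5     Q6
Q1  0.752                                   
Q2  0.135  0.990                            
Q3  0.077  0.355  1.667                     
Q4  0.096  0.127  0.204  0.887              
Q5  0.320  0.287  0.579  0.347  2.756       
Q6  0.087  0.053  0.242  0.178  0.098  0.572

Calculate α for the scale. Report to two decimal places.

ΣVar(i) = 0.752 + 0.990 + 1.667 + 0.887 + 2.756 + 0.572 = 7.624
Sum of off-diagonal covariances = 3.185
σ²_total = 7.624 + 2 × 3.185 = 13.994
α = (k/(k−1))·(1 − ΣVar(i)/σ²_total) = (6/5)·(1 − 7.624/13.994) = 0.55

α = 0.55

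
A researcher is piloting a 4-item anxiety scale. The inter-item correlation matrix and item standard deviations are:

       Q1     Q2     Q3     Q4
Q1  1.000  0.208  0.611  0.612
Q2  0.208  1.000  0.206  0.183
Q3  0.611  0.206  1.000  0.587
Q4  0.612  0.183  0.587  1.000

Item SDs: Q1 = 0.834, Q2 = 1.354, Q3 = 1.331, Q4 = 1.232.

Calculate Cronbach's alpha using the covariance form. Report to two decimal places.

Cronbach's alpha = 0.70

Σσ²ᵢ = 0.834² + 1.354² + 1.331² + 1.232² = 5.8183
Covariances σ_ij = r_ij · s_i · s_j:
  σ(Q1,Q2) = 0.208 × 0.834 × 1.354 = 0.2349
  σ(Q1,Q3) = 0.611 × 0.834 × 1.331 = 0.6782
  σ(Q1,Q4) = 0.612 × 0.834 × 1.232 = 0.6288
  σ(Q2,Q3) = 0.206 × 1.354 × 1.331 = 0.3712
  σ(Q2,Q4) = 0.183 × 1.354 × 1.232 = 0.3053
  σ(Q3,Q4) = 0.587 × 1.331 × 1.232 = 0.9626
σ²_T = Σσ²ᵢ + 2·Σσ_ij = 5.8183 + 2 × 3.1810 = 12.1803
α = (4/3)·(1 − 5.8183/12.1803) = 0.70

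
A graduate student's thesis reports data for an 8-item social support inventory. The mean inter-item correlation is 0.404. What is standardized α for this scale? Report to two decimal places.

standardized α = 0.84

Standardized α = k·r̄ / (1 + (k−1)·r̄) = 8 × 0.404 / (1 + 7 × 0.404)
  = 3.2320 / 3.8280 = 0.84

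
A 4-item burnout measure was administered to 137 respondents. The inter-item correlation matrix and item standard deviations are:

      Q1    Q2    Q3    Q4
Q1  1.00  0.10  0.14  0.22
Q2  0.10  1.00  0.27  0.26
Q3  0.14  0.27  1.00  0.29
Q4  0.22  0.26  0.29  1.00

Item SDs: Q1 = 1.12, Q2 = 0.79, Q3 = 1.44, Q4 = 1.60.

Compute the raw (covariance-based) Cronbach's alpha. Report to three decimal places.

α = 0.509

Σσ²ᵢ = 1.12² + 0.79² + 1.44² + 1.60² = 6.5121
Covariances σ_ij = r_ij · s_i · s_j:
  σ(Q1,Q2) = 0.10 × 1.12 × 0.79 = 0.0885
  σ(Q1,Q3) = 0.14 × 1.12 × 1.44 = 0.2258
  σ(Q1,Q4) = 0.22 × 1.12 × 1.60 = 0.3942
  σ(Q2,Q3) = 0.27 × 0.79 × 1.44 = 0.3072
  σ(Q2,Q4) = 0.26 × 0.79 × 1.60 = 0.3286
  σ(Q3,Q4) = 0.29 × 1.44 × 1.60 = 0.6682
σ²_T = Σσ²ᵢ + 2·Σσ_ij = 6.5121 + 2 × 2.0125 = 10.5371
α = (4/3)·(1 − 6.5121/10.5371) = 0.509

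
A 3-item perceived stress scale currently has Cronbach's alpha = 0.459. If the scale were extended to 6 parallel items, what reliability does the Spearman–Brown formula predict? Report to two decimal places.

Length factor m = 6/3 = 2.0000
α' = m·α / (1 + (m−1)·α)
   = 6/3 × 0.459 / (1 + (6/3 − 1) × 0.459)
   = 0.9180 / 1.4590 = 0.63

predicted reliability = 0.63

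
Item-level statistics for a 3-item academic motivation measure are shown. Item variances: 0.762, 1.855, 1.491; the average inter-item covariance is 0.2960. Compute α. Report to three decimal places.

Σσᵢ² = 0.762 + 1.855 + 1.491 = 4.108
Sum of the 3 distinct covariances = 3 × 0.2960 = 0.8880
Var(T) = Σσᵢ² + 2·Σcov = 4.108 + 2 × 0.8880 = 5.8840
α = (3/2)·(1 − 4.108/5.8840) = 0.453

α = 0.453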